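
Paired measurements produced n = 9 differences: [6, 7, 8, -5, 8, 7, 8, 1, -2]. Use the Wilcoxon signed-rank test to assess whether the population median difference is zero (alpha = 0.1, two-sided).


Step 1: Drop any zero differences (none here) and take |d_i|.
|d| = [6, 7, 8, 5, 8, 7, 8, 1, 2]
Step 2: Midrank |d_i| (ties get averaged ranks).
ranks: |6|->4, |7|->5.5, |8|->8, |5|->3, |8|->8, |7|->5.5, |8|->8, |1|->1, |2|->2
Step 3: Attach original signs; sum ranks with positive sign and with negative sign.
W+ = 4 + 5.5 + 8 + 8 + 5.5 + 8 + 1 = 40
W- = 3 + 2 = 5
(Check: W+ + W- = 45 should equal n(n+1)/2 = 45.)
Step 4: Test statistic W = min(W+, W-) = 5.
Step 5: Ties in |d|, so use the tie-corrected normal approximation.
        E[W] = n(n+1)/4 = 9*10/4 = 22.5.
        Tie groups: |d|=7 (t=2), |d|=8 (t=3); sum(t^3 - t) = 30.
        Var[W] = n(n+1)(2n+1)/24 - sum(t^3-t)/48 = 1710/24 - 30/48 = 70.625.
        z = (W - E[W]) / sqrt(Var[W]) = (5 - 22.5) / 8.4039 = -2.0824.
        Two-sided p = 2*Phi(z) = 0.037308.
Step 6: alpha = 0.1. reject H0.

W+ = 40, W- = 5, W = min = 5, p = 0.037308, reject H0.


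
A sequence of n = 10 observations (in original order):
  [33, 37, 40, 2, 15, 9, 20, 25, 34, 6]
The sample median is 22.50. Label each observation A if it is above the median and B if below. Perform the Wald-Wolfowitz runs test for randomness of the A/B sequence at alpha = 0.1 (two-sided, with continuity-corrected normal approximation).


Step 1: Compute median = 22.50; label A = above, B = below.
Labels in order: AAABBBBAAB  (n_A = 5, n_B = 5)
Step 2: Count runs R = 4.
Step 3: Under H0 (random ordering), E[R] = 2*n_A*n_B/(n_A+n_B) + 1 = 2*5*5/10 + 1 = 6.0000.
        Var[R] = 2*n_A*n_B*(2*n_A*n_B - n_A - n_B) / ((n_A+n_B)^2 * (n_A+n_B-1)) = 2000/900 = 2.2222.
        SD[R] = 1.4907.
Step 4: Continuity-corrected z = (R + 0.5 - E[R]) / SD[R] = (4 + 0.5 - 6.0000) / 1.4907 = -1.0062.
Step 5: Two-sided p-value via normal approximation = 2*(1 - Phi(|z|)) = 0.314305.
Step 6: alpha = 0.1. fail to reject H0.

R = 4, z = -1.0062, p = 0.314305, fail to reject H0.


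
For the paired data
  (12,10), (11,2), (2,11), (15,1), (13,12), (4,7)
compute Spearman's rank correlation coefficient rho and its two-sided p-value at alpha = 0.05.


Step 1: Rank x and y separately (midranks; no ties here).
rank(x): 12->4, 11->3, 2->1, 15->6, 13->5, 4->2
rank(y): 10->4, 2->2, 11->5, 1->1, 12->6, 7->3
Step 2: d_i = R_x(i) - R_y(i); compute d_i^2.
  (4-4)^2=0, (3-2)^2=1, (1-5)^2=16, (6-1)^2=25, (5-6)^2=1, (2-3)^2=1
sum(d^2) = 44.
Step 3: rho = 1 - 6*44 / (6*(6^2 - 1)) = 1 - 264/210 = -0.257143.
Step 4: Under H0, t = rho * sqrt((n-2)/(1-rho^2)) = -0.5322 ~ t(4).
Step 5: Two-sided p-value from the t-distribution with 4 df = 0.622787.
Step 6: alpha = 0.05. fail to reject H0.

rho = -0.2571, p = 0.622787, fail to reject H0 at alpha = 0.05.


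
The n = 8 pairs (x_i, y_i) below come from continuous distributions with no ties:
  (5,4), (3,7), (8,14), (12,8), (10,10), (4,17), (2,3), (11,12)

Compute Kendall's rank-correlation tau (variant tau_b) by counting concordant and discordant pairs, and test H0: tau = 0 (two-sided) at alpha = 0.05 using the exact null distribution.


Step 1: Enumerate the 28 unordered pairs (i,j) with i<j and classify each by sign(x_j-x_i) * sign(y_j-y_i).
  (1,2):dx=-2,dy=+3->D; (1,3):dx=+3,dy=+10->C; (1,4):dx=+7,dy=+4->C; (1,5):dx=+5,dy=+6->C
  (1,6):dx=-1,dy=+13->D; (1,7):dx=-3,dy=-1->C; (1,8):dx=+6,dy=+8->C; (2,3):dx=+5,dy=+7->C
  (2,4):dx=+9,dy=+1->C; (2,5):dx=+7,dy=+3->C; (2,6):dx=+1,dy=+10->C; (2,7):dx=-1,dy=-4->C
  (2,8):dx=+8,dy=+5->C; (3,4):dx=+4,dy=-6->D; (3,5):dx=+2,dy=-4->D; (3,6):dx=-4,dy=+3->D
  (3,7):dx=-6,dy=-11->C; (3,8):dx=+3,dy=-2->D; (4,5):dx=-2,dy=+2->D; (4,6):dx=-8,dy=+9->D
  (4,7):dx=-10,dy=-5->C; (4,8):dx=-1,dy=+4->D; (5,6):dx=-6,dy=+7->D; (5,7):dx=-8,dy=-7->C
  (5,8):dx=+1,dy=+2->C; (6,7):dx=-2,dy=-14->C; (6,8):dx=+7,dy=-5->D; (7,8):dx=+9,dy=+9->C
Step 2: C = 17, D = 11, total pairs = 28.
Step 3: tau = (C - D)/(n(n-1)/2) = (17 - 11)/28 = 0.214286.
Step 4: Exact two-sided p-value (enumerate n! = 40320 permutations of y under H0): p = 0.548413.
Step 5: alpha = 0.05. fail to reject H0.

tau_b = 0.2143 (C=17, D=11), p = 0.548413, fail to reject H0.


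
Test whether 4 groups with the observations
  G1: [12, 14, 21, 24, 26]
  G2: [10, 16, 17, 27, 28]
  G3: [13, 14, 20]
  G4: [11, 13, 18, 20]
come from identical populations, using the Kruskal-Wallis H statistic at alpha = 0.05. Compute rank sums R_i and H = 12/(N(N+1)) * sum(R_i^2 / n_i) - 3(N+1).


Step 1: Combine all N = 17 observations and assign midranks.
sorted (value, group, rank): (10,G2,1), (11,G4,2), (12,G1,3), (13,G3,4.5), (13,G4,4.5), (14,G1,6.5), (14,G3,6.5), (16,G2,8), (17,G2,9), (18,G4,10), (20,G3,11.5), (20,G4,11.5), (21,G1,13), (24,G1,14), (26,G1,15), (27,G2,16), (28,G2,17)
Step 2: Sum ranks within each group.
R_1 = 51.5 (n_1 = 5)
R_2 = 51 (n_2 = 5)
R_3 = 22.5 (n_3 = 3)
R_4 = 28 (n_4 = 4)
Step 3: H = 12/(N(N+1)) * sum(R_i^2/n_i) - 3(N+1)
     = 12/(17*18) * (51.5^2/5 + 51^2/5 + 22.5^2/3 + 28^2/4) - 3*18
     = 0.039216 * 1415.4 - 54
     = 1.505882.
Step 4: Ties present; correction factor C = 1 - 18/(17^3 - 17) = 0.996324. Corrected H = 1.505882 / 0.996324 = 1.511439.
Step 5: Under H0, H ~ chi^2(3); p-value = 0.679633.
Step 6: alpha = 0.05. fail to reject H0.

H = 1.5114, df = 3, p = 0.679633, fail to reject H0.


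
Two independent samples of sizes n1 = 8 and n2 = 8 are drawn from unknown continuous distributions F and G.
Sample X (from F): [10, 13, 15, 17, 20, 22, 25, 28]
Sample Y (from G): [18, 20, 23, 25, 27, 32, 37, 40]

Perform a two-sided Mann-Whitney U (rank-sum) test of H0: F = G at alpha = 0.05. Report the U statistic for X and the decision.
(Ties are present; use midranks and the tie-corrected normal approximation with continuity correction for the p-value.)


Step 1: Combine and sort all 16 observations; assign midranks.
sorted (value, group): (10,X), (13,X), (15,X), (17,X), (18,Y), (20,X), (20,Y), (22,X), (23,Y), (25,X), (25,Y), (27,Y), (28,X), (32,Y), (37,Y), (40,Y)
ranks: 10->1, 13->2, 15->3, 17->4, 18->5, 20->6.5, 20->6.5, 22->8, 23->9, 25->10.5, 25->10.5, 27->12, 28->13, 32->14, 37->15, 40->16
Step 2: Rank sum for X: R1 = 1 + 2 + 3 + 4 + 6.5 + 8 + 10.5 + 13 = 48.
Step 3: U_X = R1 - n1(n1+1)/2 = 48 - 8*9/2 = 48 - 36 = 12.
       U_Y = n1*n2 - U_X = 64 - 12 = 52.
Step 4: Ties are present, so use the tie-corrected normal approximation (with continuity correction) for the p-value.
Step 5: p-value = 0.040274; compare to alpha = 0.05. reject H0.

U_X = 12, p = 0.040274, reject H0 at alpha = 0.05.


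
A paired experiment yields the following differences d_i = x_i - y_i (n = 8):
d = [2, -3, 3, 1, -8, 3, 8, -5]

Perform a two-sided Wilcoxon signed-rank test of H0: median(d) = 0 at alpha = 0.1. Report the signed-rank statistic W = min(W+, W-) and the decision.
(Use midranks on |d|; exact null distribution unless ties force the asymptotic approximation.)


Step 1: Drop any zero differences (none here) and take |d_i|.
|d| = [2, 3, 3, 1, 8, 3, 8, 5]
Step 2: Midrank |d_i| (ties get averaged ranks).
ranks: |2|->2, |3|->4, |3|->4, |1|->1, |8|->7.5, |3|->4, |8|->7.5, |5|->6
Step 3: Attach original signs; sum ranks with positive sign and with negative sign.
W+ = 2 + 4 + 1 + 4 + 7.5 = 18.5
W- = 4 + 7.5 + 6 = 17.5
(Check: W+ + W- = 36 should equal n(n+1)/2 = 36.)
Step 4: Test statistic W = min(W+, W-) = 17.5.
Step 5: Ties in |d|, so use the tie-corrected normal approximation.
        E[W] = n(n+1)/4 = 8*9/4 = 18.
        Tie groups: |d|=3 (t=3), |d|=8 (t=2); sum(t^3 - t) = 30.
        Var[W] = n(n+1)(2n+1)/24 - sum(t^3-t)/48 = 1224/24 - 30/48 = 50.375.
        z = (W - E[W]) / sqrt(Var[W]) = (17.5 - 18) / 7.0975 = -0.0704.
        Two-sided p = 2*Phi(z) = 0.943838.
Step 6: alpha = 0.1. fail to reject H0.

W+ = 18.5, W- = 17.5, W = min = 17.5, p = 0.943838, fail to reject H0.


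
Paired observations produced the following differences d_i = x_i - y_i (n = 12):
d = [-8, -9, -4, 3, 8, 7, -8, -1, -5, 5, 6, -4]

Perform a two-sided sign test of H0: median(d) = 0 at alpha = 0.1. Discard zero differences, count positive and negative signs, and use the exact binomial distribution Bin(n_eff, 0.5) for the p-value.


Step 1: Discard zero differences. Original n = 12; n_eff = number of nonzero differences = 12.
Nonzero differences (with sign): -8, -9, -4, +3, +8, +7, -8, -1, -5, +5, +6, -4
Step 2: Count signs: positive = 5, negative = 7.
Step 3: Under H0: P(positive) = 0.5, so the number of positives S ~ Bin(12, 0.5).
Step 4: Two-sided exact p-value = sum of Bin(12,0.5) probabilities at or below the observed probability = 0.774414.
Step 5: alpha = 0.1. fail to reject H0.

n_eff = 12, pos = 5, neg = 7, p = 0.774414, fail to reject H0.


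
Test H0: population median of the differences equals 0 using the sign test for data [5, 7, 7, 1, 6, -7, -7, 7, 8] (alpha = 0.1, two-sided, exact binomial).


Step 1: Discard zero differences. Original n = 9; n_eff = number of nonzero differences = 9.
Nonzero differences (with sign): +5, +7, +7, +1, +6, -7, -7, +7, +8
Step 2: Count signs: positive = 7, negative = 2.
Step 3: Under H0: P(positive) = 0.5, so the number of positives S ~ Bin(9, 0.5).
Step 4: Two-sided exact p-value = sum of Bin(9,0.5) probabilities at or below the observed probability = 0.179688.
Step 5: alpha = 0.1. fail to reject H0.

n_eff = 9, pos = 7, neg = 2, p = 0.179688, fail to reject H0.


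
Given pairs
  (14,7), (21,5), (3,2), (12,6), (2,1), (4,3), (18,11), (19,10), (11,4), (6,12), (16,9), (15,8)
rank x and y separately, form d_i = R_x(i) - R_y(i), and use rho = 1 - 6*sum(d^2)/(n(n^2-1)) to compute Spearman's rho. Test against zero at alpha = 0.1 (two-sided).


Step 1: Rank x and y separately (midranks; no ties here).
rank(x): 14->7, 21->12, 3->2, 12->6, 2->1, 4->3, 18->10, 19->11, 11->5, 6->4, 16->9, 15->8
rank(y): 7->7, 5->5, 2->2, 6->6, 1->1, 3->3, 11->11, 10->10, 4->4, 12->12, 9->9, 8->8
Step 2: d_i = R_x(i) - R_y(i); compute d_i^2.
  (7-7)^2=0, (12-5)^2=49, (2-2)^2=0, (6-6)^2=0, (1-1)^2=0, (3-3)^2=0, (10-11)^2=1, (11-10)^2=1, (5-4)^2=1, (4-12)^2=64, (9-9)^2=0, (8-8)^2=0
sum(d^2) = 116.
Step 3: rho = 1 - 6*116 / (12*(12^2 - 1)) = 1 - 696/1716 = 0.594406.
Step 4: Under H0, t = rho * sqrt((n-2)/(1-rho^2)) = 2.3374 ~ t(10).
Step 5: Two-sided p-value from the t-distribution with 10 df = 0.041521.
Step 6: alpha = 0.1. reject H0.

rho = 0.5944, p = 0.041521, reject H0 at alpha = 0.1.


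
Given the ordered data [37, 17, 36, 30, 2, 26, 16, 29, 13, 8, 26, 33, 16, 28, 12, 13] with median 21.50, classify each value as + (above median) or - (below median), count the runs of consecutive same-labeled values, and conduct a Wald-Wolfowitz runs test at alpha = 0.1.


Step 1: Compute median = 21.50; label A = above, B = below.
Labels in order: ABAABABABBAABABB  (n_A = 8, n_B = 8)
Step 2: Count runs R = 12.
Step 3: Under H0 (random ordering), E[R] = 2*n_A*n_B/(n_A+n_B) + 1 = 2*8*8/16 + 1 = 9.0000.
        Var[R] = 2*n_A*n_B*(2*n_A*n_B - n_A - n_B) / ((n_A+n_B)^2 * (n_A+n_B-1)) = 14336/3840 = 3.7333.
        SD[R] = 1.9322.
Step 4: Continuity-corrected z = (R - 0.5 - E[R]) / SD[R] = (12 - 0.5 - 9.0000) / 1.9322 = 1.2939.
Step 5: Two-sided p-value via normal approximation = 2*(1 - Phi(|z|)) = 0.195709.
Step 6: alpha = 0.1. fail to reject H0.

R = 12, z = 1.2939, p = 0.195709, fail to reject H0.


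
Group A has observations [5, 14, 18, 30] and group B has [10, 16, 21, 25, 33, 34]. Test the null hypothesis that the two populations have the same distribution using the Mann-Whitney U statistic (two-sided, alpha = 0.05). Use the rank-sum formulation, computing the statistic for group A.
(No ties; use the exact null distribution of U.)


Step 1: Combine and sort all 10 observations; assign midranks.
sorted (value, group): (5,X), (10,Y), (14,X), (16,Y), (18,X), (21,Y), (25,Y), (30,X), (33,Y), (34,Y)
ranks: 5->1, 10->2, 14->3, 16->4, 18->5, 21->6, 25->7, 30->8, 33->9, 34->10
Step 2: Rank sum for X: R1 = 1 + 3 + 5 + 8 = 17.
Step 3: U_X = R1 - n1(n1+1)/2 = 17 - 4*5/2 = 17 - 10 = 7.
       U_Y = n1*n2 - U_X = 24 - 7 = 17.
Step 4: No ties, so the exact null distribution of U (based on enumerating the C(10,4) = 210 equally likely rank assignments) gives the two-sided p-value.
Step 5: p-value = 0.352381; compare to alpha = 0.05. fail to reject H0.

U_X = 7, p = 0.352381, fail to reject H0 at alpha = 0.05.


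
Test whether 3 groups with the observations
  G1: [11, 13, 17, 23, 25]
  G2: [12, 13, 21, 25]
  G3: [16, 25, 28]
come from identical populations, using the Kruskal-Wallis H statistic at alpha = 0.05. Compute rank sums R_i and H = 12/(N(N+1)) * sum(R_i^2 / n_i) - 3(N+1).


Step 1: Combine all N = 12 observations and assign midranks.
sorted (value, group, rank): (11,G1,1), (12,G2,2), (13,G1,3.5), (13,G2,3.5), (16,G3,5), (17,G1,6), (21,G2,7), (23,G1,8), (25,G1,10), (25,G2,10), (25,G3,10), (28,G3,12)
Step 2: Sum ranks within each group.
R_1 = 28.5 (n_1 = 5)
R_2 = 22.5 (n_2 = 4)
R_3 = 27 (n_3 = 3)
Step 3: H = 12/(N(N+1)) * sum(R_i^2/n_i) - 3(N+1)
     = 12/(12*13) * (28.5^2/5 + 22.5^2/4 + 27^2/3) - 3*13
     = 0.076923 * 532.013 - 39
     = 1.924038.
Step 4: Ties present; correction factor C = 1 - 30/(12^3 - 12) = 0.982517. Corrected H = 1.924038 / 0.982517 = 1.958274.
Step 5: Under H0, H ~ chi^2(2); p-value = 0.375635.
Step 6: alpha = 0.05. fail to reject H0.

H = 1.9583, df = 2, p = 0.375635, fail to reject H0.


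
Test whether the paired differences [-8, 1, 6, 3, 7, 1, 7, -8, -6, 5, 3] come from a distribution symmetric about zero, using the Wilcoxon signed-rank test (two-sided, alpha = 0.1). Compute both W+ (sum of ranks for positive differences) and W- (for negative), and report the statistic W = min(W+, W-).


Step 1: Drop any zero differences (none here) and take |d_i|.
|d| = [8, 1, 6, 3, 7, 1, 7, 8, 6, 5, 3]
Step 2: Midrank |d_i| (ties get averaged ranks).
ranks: |8|->10.5, |1|->1.5, |6|->6.5, |3|->3.5, |7|->8.5, |1|->1.5, |7|->8.5, |8|->10.5, |6|->6.5, |5|->5, |3|->3.5
Step 3: Attach original signs; sum ranks with positive sign and with negative sign.
W+ = 1.5 + 6.5 + 3.5 + 8.5 + 1.5 + 8.5 + 5 + 3.5 = 38.5
W- = 10.5 + 10.5 + 6.5 = 27.5
(Check: W+ + W- = 66 should equal n(n+1)/2 = 66.)
Step 4: Test statistic W = min(W+, W-) = 27.5.
Step 5: Ties in |d|, so use the tie-corrected normal approximation.
        E[W] = n(n+1)/4 = 11*12/4 = 33.
        Tie groups: |d|=1 (t=2), |d|=3 (t=2), |d|=6 (t=2), |d|=7 (t=2), |d|=8 (t=2); sum(t^3 - t) = 30.
        Var[W] = n(n+1)(2n+1)/24 - sum(t^3-t)/48 = 3036/24 - 30/48 = 125.875.
        z = (W - E[W]) / sqrt(Var[W]) = (27.5 - 33) / 11.2194 = -0.4902.
        Two-sided p = 2*Phi(z) = 0.623977.
Step 6: alpha = 0.1. fail to reject H0.

W+ = 38.5, W- = 27.5, W = min = 27.5, p = 0.623977, fail to reject H0.


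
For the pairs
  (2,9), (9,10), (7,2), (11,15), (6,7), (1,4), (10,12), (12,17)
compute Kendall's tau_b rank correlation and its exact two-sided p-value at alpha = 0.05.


Step 1: Enumerate the 28 unordered pairs (i,j) with i<j and classify each by sign(x_j-x_i) * sign(y_j-y_i).
  (1,2):dx=+7,dy=+1->C; (1,3):dx=+5,dy=-7->D; (1,4):dx=+9,dy=+6->C; (1,5):dx=+4,dy=-2->D
  (1,6):dx=-1,dy=-5->C; (1,7):dx=+8,dy=+3->C; (1,8):dx=+10,dy=+8->C; (2,3):dx=-2,dy=-8->C
  (2,4):dx=+2,dy=+5->C; (2,5):dx=-3,dy=-3->C; (2,6):dx=-8,dy=-6->C; (2,7):dx=+1,dy=+2->C
  (2,8):dx=+3,dy=+7->C; (3,4):dx=+4,dy=+13->C; (3,5):dx=-1,dy=+5->D; (3,6):dx=-6,dy=+2->D
  (3,7):dx=+3,dy=+10->C; (3,8):dx=+5,dy=+15->C; (4,5):dx=-5,dy=-8->C; (4,6):dx=-10,dy=-11->C
  (4,7):dx=-1,dy=-3->C; (4,8):dx=+1,dy=+2->C; (5,6):dx=-5,dy=-3->C; (5,7):dx=+4,dy=+5->C
  (5,8):dx=+6,dy=+10->C; (6,7):dx=+9,dy=+8->C; (6,8):dx=+11,dy=+13->C; (7,8):dx=+2,dy=+5->C
Step 2: C = 24, D = 4, total pairs = 28.
Step 3: tau = (C - D)/(n(n-1)/2) = (24 - 4)/28 = 0.714286.
Step 4: Exact two-sided p-value (enumerate n! = 40320 permutations of y under H0): p = 0.014137.
Step 5: alpha = 0.05. reject H0.

tau_b = 0.7143 (C=24, D=4), p = 0.014137, reject H0.


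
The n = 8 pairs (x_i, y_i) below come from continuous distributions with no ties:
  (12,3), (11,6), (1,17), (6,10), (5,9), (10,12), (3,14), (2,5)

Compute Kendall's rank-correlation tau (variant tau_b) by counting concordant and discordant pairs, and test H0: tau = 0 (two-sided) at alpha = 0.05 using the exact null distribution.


Step 1: Enumerate the 28 unordered pairs (i,j) with i<j and classify each by sign(x_j-x_i) * sign(y_j-y_i).
  (1,2):dx=-1,dy=+3->D; (1,3):dx=-11,dy=+14->D; (1,4):dx=-6,dy=+7->D; (1,5):dx=-7,dy=+6->D
  (1,6):dx=-2,dy=+9->D; (1,7):dx=-9,dy=+11->D; (1,8):dx=-10,dy=+2->D; (2,3):dx=-10,dy=+11->D
  (2,4):dx=-5,dy=+4->D; (2,5):dx=-6,dy=+3->D; (2,6):dx=-1,dy=+6->D; (2,7):dx=-8,dy=+8->D
  (2,8):dx=-9,dy=-1->C; (3,4):dx=+5,dy=-7->D; (3,5):dx=+4,dy=-8->D; (3,6):dx=+9,dy=-5->D
  (3,7):dx=+2,dy=-3->D; (3,8):dx=+1,dy=-12->D; (4,5):dx=-1,dy=-1->C; (4,6):dx=+4,dy=+2->C
  (4,7):dx=-3,dy=+4->D; (4,8):dx=-4,dy=-5->C; (5,6):dx=+5,dy=+3->C; (5,7):dx=-2,dy=+5->D
  (5,8):dx=-3,dy=-4->C; (6,7):dx=-7,dy=+2->D; (6,8):dx=-8,dy=-7->C; (7,8):dx=-1,dy=-9->C
Step 2: C = 8, D = 20, total pairs = 28.
Step 3: tau = (C - D)/(n(n-1)/2) = (8 - 20)/28 = -0.428571.
Step 4: Exact two-sided p-value (enumerate n! = 40320 permutations of y under H0): p = 0.178869.
Step 5: alpha = 0.05. fail to reject H0.

tau_b = -0.4286 (C=8, D=20), p = 0.178869, fail to reject H0.


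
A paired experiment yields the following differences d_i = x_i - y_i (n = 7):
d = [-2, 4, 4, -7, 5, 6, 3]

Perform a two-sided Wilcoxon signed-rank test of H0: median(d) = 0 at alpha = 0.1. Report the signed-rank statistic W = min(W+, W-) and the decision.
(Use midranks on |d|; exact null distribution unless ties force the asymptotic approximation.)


Step 1: Drop any zero differences (none here) and take |d_i|.
|d| = [2, 4, 4, 7, 5, 6, 3]
Step 2: Midrank |d_i| (ties get averaged ranks).
ranks: |2|->1, |4|->3.5, |4|->3.5, |7|->7, |5|->5, |6|->6, |3|->2
Step 3: Attach original signs; sum ranks with positive sign and with negative sign.
W+ = 3.5 + 3.5 + 5 + 6 + 2 = 20
W- = 1 + 7 = 8
(Check: W+ + W- = 28 should equal n(n+1)/2 = 28.)
Step 4: Test statistic W = min(W+, W-) = 8.
Step 5: Ties in |d|, so use the tie-corrected normal approximation.
        E[W] = n(n+1)/4 = 7*8/4 = 14.
        Tie groups: |d|=4 (t=2); sum(t^3 - t) = 6.
        Var[W] = n(n+1)(2n+1)/24 - sum(t^3-t)/48 = 840/24 - 6/48 = 34.875.
        z = (W - E[W]) / sqrt(Var[W]) = (8 - 14) / 5.9055 = -1.0160.
        Two-sided p = 2*Phi(z) = 0.309629.
Step 6: alpha = 0.1. fail to reject H0.

W+ = 20, W- = 8, W = min = 8, p = 0.309629, fail to reject H0.


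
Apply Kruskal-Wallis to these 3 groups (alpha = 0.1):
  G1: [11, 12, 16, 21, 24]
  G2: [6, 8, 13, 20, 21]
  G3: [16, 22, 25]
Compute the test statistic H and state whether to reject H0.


Step 1: Combine all N = 13 observations and assign midranks.
sorted (value, group, rank): (6,G2,1), (8,G2,2), (11,G1,3), (12,G1,4), (13,G2,5), (16,G1,6.5), (16,G3,6.5), (20,G2,8), (21,G1,9.5), (21,G2,9.5), (22,G3,11), (24,G1,12), (25,G3,13)
Step 2: Sum ranks within each group.
R_1 = 35 (n_1 = 5)
R_2 = 25.5 (n_2 = 5)
R_3 = 30.5 (n_3 = 3)
Step 3: H = 12/(N(N+1)) * sum(R_i^2/n_i) - 3(N+1)
     = 12/(13*14) * (35^2/5 + 25.5^2/5 + 30.5^2/3) - 3*14
     = 0.065934 * 685.133 - 42
     = 3.173626.
Step 4: Ties present; correction factor C = 1 - 12/(13^3 - 13) = 0.994505. Corrected H = 3.173626 / 0.994505 = 3.191160.
Step 5: Under H0, H ~ chi^2(2); p-value = 0.202791.
Step 6: alpha = 0.1. fail to reject H0.

H = 3.1912, df = 2, p = 0.202791, fail to reject H0.


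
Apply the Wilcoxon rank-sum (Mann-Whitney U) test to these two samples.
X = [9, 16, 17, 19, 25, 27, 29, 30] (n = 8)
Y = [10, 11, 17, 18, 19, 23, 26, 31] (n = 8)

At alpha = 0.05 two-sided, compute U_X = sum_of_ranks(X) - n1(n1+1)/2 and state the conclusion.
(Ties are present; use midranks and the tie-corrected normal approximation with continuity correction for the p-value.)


Step 1: Combine and sort all 16 observations; assign midranks.
sorted (value, group): (9,X), (10,Y), (11,Y), (16,X), (17,X), (17,Y), (18,Y), (19,X), (19,Y), (23,Y), (25,X), (26,Y), (27,X), (29,X), (30,X), (31,Y)
ranks: 9->1, 10->2, 11->3, 16->4, 17->5.5, 17->5.5, 18->7, 19->8.5, 19->8.5, 23->10, 25->11, 26->12, 27->13, 29->14, 30->15, 31->16
Step 2: Rank sum for X: R1 = 1 + 4 + 5.5 + 8.5 + 11 + 13 + 14 + 15 = 72.
Step 3: U_X = R1 - n1(n1+1)/2 = 72 - 8*9/2 = 72 - 36 = 36.
       U_Y = n1*n2 - U_X = 64 - 36 = 28.
Step 4: Ties are present, so use the tie-corrected normal approximation (with continuity correction) for the p-value.
Step 5: p-value = 0.712787; compare to alpha = 0.05. fail to reject H0.

U_X = 36, p = 0.712787, fail to reject H0 at alpha = 0.05.


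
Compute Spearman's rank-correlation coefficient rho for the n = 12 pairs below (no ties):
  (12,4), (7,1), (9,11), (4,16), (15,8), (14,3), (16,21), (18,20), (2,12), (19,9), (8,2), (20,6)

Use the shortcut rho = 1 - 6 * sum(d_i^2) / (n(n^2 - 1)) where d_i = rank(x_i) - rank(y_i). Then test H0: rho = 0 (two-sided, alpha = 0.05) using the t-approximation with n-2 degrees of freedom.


Step 1: Rank x and y separately (midranks; no ties here).
rank(x): 12->6, 7->3, 9->5, 4->2, 15->8, 14->7, 16->9, 18->10, 2->1, 19->11, 8->4, 20->12
rank(y): 4->4, 1->1, 11->8, 16->10, 8->6, 3->3, 21->12, 20->11, 12->9, 9->7, 2->2, 6->5
Step 2: d_i = R_x(i) - R_y(i); compute d_i^2.
  (6-4)^2=4, (3-1)^2=4, (5-8)^2=9, (2-10)^2=64, (8-6)^2=4, (7-3)^2=16, (9-12)^2=9, (10-11)^2=1, (1-9)^2=64, (11-7)^2=16, (4-2)^2=4, (12-5)^2=49
sum(d^2) = 244.
Step 3: rho = 1 - 6*244 / (12*(12^2 - 1)) = 1 - 1464/1716 = 0.146853.
Step 4: Under H0, t = rho * sqrt((n-2)/(1-rho^2)) = 0.4695 ~ t(10).
Step 5: Two-sided p-value from the t-distribution with 10 df = 0.648796.
Step 6: alpha = 0.05. fail to reject H0.

rho = 0.1469, p = 0.648796, fail to reject H0 at alpha = 0.05.


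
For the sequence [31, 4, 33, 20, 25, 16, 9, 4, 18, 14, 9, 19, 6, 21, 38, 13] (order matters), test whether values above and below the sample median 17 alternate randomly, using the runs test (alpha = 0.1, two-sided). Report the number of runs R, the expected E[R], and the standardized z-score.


Step 1: Compute median = 17; label A = above, B = below.
Labels in order: ABAAABBBABBABAAB  (n_A = 8, n_B = 8)
Step 2: Count runs R = 10.
Step 3: Under H0 (random ordering), E[R] = 2*n_A*n_B/(n_A+n_B) + 1 = 2*8*8/16 + 1 = 9.0000.
        Var[R] = 2*n_A*n_B*(2*n_A*n_B - n_A - n_B) / ((n_A+n_B)^2 * (n_A+n_B-1)) = 14336/3840 = 3.7333.
        SD[R] = 1.9322.
Step 4: Continuity-corrected z = (R - 0.5 - E[R]) / SD[R] = (10 - 0.5 - 9.0000) / 1.9322 = 0.2588.
Step 5: Two-sided p-value via normal approximation = 2*(1 - Phi(|z|)) = 0.795809.
Step 6: alpha = 0.1. fail to reject H0.

R = 10, z = 0.2588, p = 0.795809, fail to reject H0.


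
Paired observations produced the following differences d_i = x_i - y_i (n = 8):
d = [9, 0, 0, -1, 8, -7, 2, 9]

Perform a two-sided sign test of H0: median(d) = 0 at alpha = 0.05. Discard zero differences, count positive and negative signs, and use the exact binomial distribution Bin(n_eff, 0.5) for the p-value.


Step 1: Discard zero differences. Original n = 8; n_eff = number of nonzero differences = 6.
Nonzero differences (with sign): +9, -1, +8, -7, +2, +9
Step 2: Count signs: positive = 4, negative = 2.
Step 3: Under H0: P(positive) = 0.5, so the number of positives S ~ Bin(6, 0.5).
Step 4: Two-sided exact p-value = sum of Bin(6,0.5) probabilities at or below the observed probability = 0.687500.
Step 5: alpha = 0.05. fail to reject H0.

n_eff = 6, pos = 4, neg = 2, p = 0.687500, fail to reject H0.


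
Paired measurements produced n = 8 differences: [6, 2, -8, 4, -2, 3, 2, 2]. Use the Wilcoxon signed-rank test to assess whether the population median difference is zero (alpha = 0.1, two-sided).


Step 1: Drop any zero differences (none here) and take |d_i|.
|d| = [6, 2, 8, 4, 2, 3, 2, 2]
Step 2: Midrank |d_i| (ties get averaged ranks).
ranks: |6|->7, |2|->2.5, |8|->8, |4|->6, |2|->2.5, |3|->5, |2|->2.5, |2|->2.5
Step 3: Attach original signs; sum ranks with positive sign and with negative sign.
W+ = 7 + 2.5 + 6 + 5 + 2.5 + 2.5 = 25.5
W- = 8 + 2.5 = 10.5
(Check: W+ + W- = 36 should equal n(n+1)/2 = 36.)
Step 4: Test statistic W = min(W+, W-) = 10.5.
Step 5: Ties in |d|, so use the tie-corrected normal approximation.
        E[W] = n(n+1)/4 = 8*9/4 = 18.
        Tie groups: |d|=2 (t=4); sum(t^3 - t) = 60.
        Var[W] = n(n+1)(2n+1)/24 - sum(t^3-t)/48 = 1224/24 - 60/48 = 49.75.
        z = (W - E[W]) / sqrt(Var[W]) = (10.5 - 18) / 7.0534 = -1.0633.
        Two-sided p = 2*Phi(z) = 0.287636.
Step 6: alpha = 0.1. fail to reject H0.

W+ = 25.5, W- = 10.5, W = min = 10.5, p = 0.287636, fail to reject H0.


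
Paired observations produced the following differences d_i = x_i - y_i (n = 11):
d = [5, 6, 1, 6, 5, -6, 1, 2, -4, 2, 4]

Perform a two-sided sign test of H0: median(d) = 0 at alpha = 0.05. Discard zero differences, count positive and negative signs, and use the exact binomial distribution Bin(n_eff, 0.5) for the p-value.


Step 1: Discard zero differences. Original n = 11; n_eff = number of nonzero differences = 11.
Nonzero differences (with sign): +5, +6, +1, +6, +5, -6, +1, +2, -4, +2, +4
Step 2: Count signs: positive = 9, negative = 2.
Step 3: Under H0: P(positive) = 0.5, so the number of positives S ~ Bin(11, 0.5).
Step 4: Two-sided exact p-value = sum of Bin(11,0.5) probabilities at or below the observed probability = 0.065430.
Step 5: alpha = 0.05. fail to reject H0.

n_eff = 11, pos = 9, neg = 2, p = 0.065430, fail to reject H0.


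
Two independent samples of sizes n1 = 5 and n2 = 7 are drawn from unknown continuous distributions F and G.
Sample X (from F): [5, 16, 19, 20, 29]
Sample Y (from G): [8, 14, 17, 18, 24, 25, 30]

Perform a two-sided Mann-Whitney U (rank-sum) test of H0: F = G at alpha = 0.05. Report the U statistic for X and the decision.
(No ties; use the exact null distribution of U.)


Step 1: Combine and sort all 12 observations; assign midranks.
sorted (value, group): (5,X), (8,Y), (14,Y), (16,X), (17,Y), (18,Y), (19,X), (20,X), (24,Y), (25,Y), (29,X), (30,Y)
ranks: 5->1, 8->2, 14->3, 16->4, 17->5, 18->6, 19->7, 20->8, 24->9, 25->10, 29->11, 30->12
Step 2: Rank sum for X: R1 = 1 + 4 + 7 + 8 + 11 = 31.
Step 3: U_X = R1 - n1(n1+1)/2 = 31 - 5*6/2 = 31 - 15 = 16.
       U_Y = n1*n2 - U_X = 35 - 16 = 19.
Step 4: No ties, so the exact null distribution of U (based on enumerating the C(12,5) = 792 equally likely rank assignments) gives the two-sided p-value.
Step 5: p-value = 0.876263; compare to alpha = 0.05. fail to reject H0.

U_X = 16, p = 0.876263, fail to reject H0 at alpha = 0.05.


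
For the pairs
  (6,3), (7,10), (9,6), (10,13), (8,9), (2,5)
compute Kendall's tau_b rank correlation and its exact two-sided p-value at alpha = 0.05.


Step 1: Enumerate the 15 unordered pairs (i,j) with i<j and classify each by sign(x_j-x_i) * sign(y_j-y_i).
  (1,2):dx=+1,dy=+7->C; (1,3):dx=+3,dy=+3->C; (1,4):dx=+4,dy=+10->C; (1,5):dx=+2,dy=+6->C
  (1,6):dx=-4,dy=+2->D; (2,3):dx=+2,dy=-4->D; (2,4):dx=+3,dy=+3->C; (2,5):dx=+1,dy=-1->D
  (2,6):dx=-5,dy=-5->C; (3,4):dx=+1,dy=+7->C; (3,5):dx=-1,dy=+3->D; (3,6):dx=-7,dy=-1->C
  (4,5):dx=-2,dy=-4->C; (4,6):dx=-8,dy=-8->C; (5,6):dx=-6,dy=-4->C
Step 2: C = 11, D = 4, total pairs = 15.
Step 3: tau = (C - D)/(n(n-1)/2) = (11 - 4)/15 = 0.466667.
Step 4: Exact two-sided p-value (enumerate n! = 720 permutations of y under H0): p = 0.272222.
Step 5: alpha = 0.05. fail to reject H0.

tau_b = 0.4667 (C=11, D=4), p = 0.272222, fail to reject H0.


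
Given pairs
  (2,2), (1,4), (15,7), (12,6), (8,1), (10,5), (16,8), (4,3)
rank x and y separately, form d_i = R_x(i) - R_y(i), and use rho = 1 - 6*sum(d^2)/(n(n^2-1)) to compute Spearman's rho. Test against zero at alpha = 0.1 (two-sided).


Step 1: Rank x and y separately (midranks; no ties here).
rank(x): 2->2, 1->1, 15->7, 12->6, 8->4, 10->5, 16->8, 4->3
rank(y): 2->2, 4->4, 7->7, 6->6, 1->1, 5->5, 8->8, 3->3
Step 2: d_i = R_x(i) - R_y(i); compute d_i^2.
  (2-2)^2=0, (1-4)^2=9, (7-7)^2=0, (6-6)^2=0, (4-1)^2=9, (5-5)^2=0, (8-8)^2=0, (3-3)^2=0
sum(d^2) = 18.
Step 3: rho = 1 - 6*18 / (8*(8^2 - 1)) = 1 - 108/504 = 0.785714.
Step 4: Under H0, t = rho * sqrt((n-2)/(1-rho^2)) = 3.1113 ~ t(6).
Step 5: Two-sided p-value from the t-distribution with 6 df = 0.020815.
Step 6: alpha = 0.1. reject H0.

rho = 0.7857, p = 0.020815, reject H0 at alpha = 0.1.


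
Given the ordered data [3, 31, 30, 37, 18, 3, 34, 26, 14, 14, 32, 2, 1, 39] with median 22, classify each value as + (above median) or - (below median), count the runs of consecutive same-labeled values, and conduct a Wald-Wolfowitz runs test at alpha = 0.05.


Step 1: Compute median = 22; label A = above, B = below.
Labels in order: BAAABBAABBABBA  (n_A = 7, n_B = 7)
Step 2: Count runs R = 8.
Step 3: Under H0 (random ordering), E[R] = 2*n_A*n_B/(n_A+n_B) + 1 = 2*7*7/14 + 1 = 8.0000.
        Var[R] = 2*n_A*n_B*(2*n_A*n_B - n_A - n_B) / ((n_A+n_B)^2 * (n_A+n_B-1)) = 8232/2548 = 3.2308.
        SD[R] = 1.7974.
Step 4: R = E[R], so z = 0 with no continuity correction.
Step 5: Two-sided p-value via normal approximation = 2*(1 - Phi(|z|)) = 1.000000.
Step 6: alpha = 0.05. fail to reject H0.

R = 8, z = 0.0000, p = 1.000000, fail to reject H0.


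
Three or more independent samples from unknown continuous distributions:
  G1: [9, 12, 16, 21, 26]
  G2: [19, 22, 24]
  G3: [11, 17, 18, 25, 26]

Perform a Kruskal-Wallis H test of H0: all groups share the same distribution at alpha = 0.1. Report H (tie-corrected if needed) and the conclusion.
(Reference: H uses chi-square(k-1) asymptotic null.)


Step 1: Combine all N = 13 observations and assign midranks.
sorted (value, group, rank): (9,G1,1), (11,G3,2), (12,G1,3), (16,G1,4), (17,G3,5), (18,G3,6), (19,G2,7), (21,G1,8), (22,G2,9), (24,G2,10), (25,G3,11), (26,G1,12.5), (26,G3,12.5)
Step 2: Sum ranks within each group.
R_1 = 28.5 (n_1 = 5)
R_2 = 26 (n_2 = 3)
R_3 = 36.5 (n_3 = 5)
Step 3: H = 12/(N(N+1)) * sum(R_i^2/n_i) - 3(N+1)
     = 12/(13*14) * (28.5^2/5 + 26^2/3 + 36.5^2/5) - 3*14
     = 0.065934 * 654.233 - 42
     = 1.136264.
Step 4: Ties present; correction factor C = 1 - 6/(13^3 - 13) = 0.997253. Corrected H = 1.136264 / 0.997253 = 1.139394.
Step 5: Under H0, H ~ chi^2(2); p-value = 0.565697.
Step 6: alpha = 0.1. fail to reject H0.

H = 1.1394, df = 2, p = 0.565697, fail to reject H0.


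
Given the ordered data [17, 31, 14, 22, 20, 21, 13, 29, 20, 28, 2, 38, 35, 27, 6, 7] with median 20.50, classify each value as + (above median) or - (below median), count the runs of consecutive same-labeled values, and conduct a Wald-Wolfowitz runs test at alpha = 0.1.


Step 1: Compute median = 20.50; label A = above, B = below.
Labels in order: BABABABABABAAABB  (n_A = 8, n_B = 8)
Step 2: Count runs R = 13.
Step 3: Under H0 (random ordering), E[R] = 2*n_A*n_B/(n_A+n_B) + 1 = 2*8*8/16 + 1 = 9.0000.
        Var[R] = 2*n_A*n_B*(2*n_A*n_B - n_A - n_B) / ((n_A+n_B)^2 * (n_A+n_B-1)) = 14336/3840 = 3.7333.
        SD[R] = 1.9322.
Step 4: Continuity-corrected z = (R - 0.5 - E[R]) / SD[R] = (13 - 0.5 - 9.0000) / 1.9322 = 1.8114.
Step 5: Two-sided p-value via normal approximation = 2*(1 - Phi(|z|)) = 0.070076.
Step 6: alpha = 0.1. reject H0.

R = 13, z = 1.8114, p = 0.070076, reject H0.


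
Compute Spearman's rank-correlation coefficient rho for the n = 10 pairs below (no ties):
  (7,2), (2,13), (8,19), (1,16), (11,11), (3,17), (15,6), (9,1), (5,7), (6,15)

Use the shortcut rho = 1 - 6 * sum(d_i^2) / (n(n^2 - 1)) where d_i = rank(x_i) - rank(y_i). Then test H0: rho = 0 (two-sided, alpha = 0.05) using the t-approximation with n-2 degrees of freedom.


Step 1: Rank x and y separately (midranks; no ties here).
rank(x): 7->6, 2->2, 8->7, 1->1, 11->9, 3->3, 15->10, 9->8, 5->4, 6->5
rank(y): 2->2, 13->6, 19->10, 16->8, 11->5, 17->9, 6->3, 1->1, 7->4, 15->7
Step 2: d_i = R_x(i) - R_y(i); compute d_i^2.
  (6-2)^2=16, (2-6)^2=16, (7-10)^2=9, (1-8)^2=49, (9-5)^2=16, (3-9)^2=36, (10-3)^2=49, (8-1)^2=49, (4-4)^2=0, (5-7)^2=4
sum(d^2) = 244.
Step 3: rho = 1 - 6*244 / (10*(10^2 - 1)) = 1 - 1464/990 = -0.478788.
Step 4: Under H0, t = rho * sqrt((n-2)/(1-rho^2)) = -1.5425 ~ t(8).
Step 5: Two-sided p-value from the t-distribution with 8 df = 0.161523.
Step 6: alpha = 0.05. fail to reject H0.

rho = -0.4788, p = 0.161523, fail to reject H0 at alpha = 0.05.


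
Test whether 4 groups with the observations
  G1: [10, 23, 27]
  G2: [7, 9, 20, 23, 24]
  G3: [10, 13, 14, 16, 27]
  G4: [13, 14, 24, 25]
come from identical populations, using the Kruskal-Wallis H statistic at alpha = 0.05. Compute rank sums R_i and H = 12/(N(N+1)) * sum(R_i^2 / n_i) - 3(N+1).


Step 1: Combine all N = 17 observations and assign midranks.
sorted (value, group, rank): (7,G2,1), (9,G2,2), (10,G1,3.5), (10,G3,3.5), (13,G3,5.5), (13,G4,5.5), (14,G3,7.5), (14,G4,7.5), (16,G3,9), (20,G2,10), (23,G1,11.5), (23,G2,11.5), (24,G2,13.5), (24,G4,13.5), (25,G4,15), (27,G1,16.5), (27,G3,16.5)
Step 2: Sum ranks within each group.
R_1 = 31.5 (n_1 = 3)
R_2 = 38 (n_2 = 5)
R_3 = 42 (n_3 = 5)
R_4 = 41.5 (n_4 = 4)
Step 3: H = 12/(N(N+1)) * sum(R_i^2/n_i) - 3(N+1)
     = 12/(17*18) * (31.5^2/3 + 38^2/5 + 42^2/5 + 41.5^2/4) - 3*18
     = 0.039216 * 1402.91 - 54
     = 1.016176.
Step 4: Ties present; correction factor C = 1 - 36/(17^3 - 17) = 0.992647. Corrected H = 1.016176 / 0.992647 = 1.023704.
Step 5: Under H0, H ~ chi^2(3); p-value = 0.795517.
Step 6: alpha = 0.05. fail to reject H0.

H = 1.0237, df = 3, p = 0.795517, fail to reject H0.


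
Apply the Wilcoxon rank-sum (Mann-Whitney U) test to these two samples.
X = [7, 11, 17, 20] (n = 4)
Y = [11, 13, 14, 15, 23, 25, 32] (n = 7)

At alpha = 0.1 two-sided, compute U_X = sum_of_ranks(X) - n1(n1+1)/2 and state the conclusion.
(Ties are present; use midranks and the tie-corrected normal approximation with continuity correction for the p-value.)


Step 1: Combine and sort all 11 observations; assign midranks.
sorted (value, group): (7,X), (11,X), (11,Y), (13,Y), (14,Y), (15,Y), (17,X), (20,X), (23,Y), (25,Y), (32,Y)
ranks: 7->1, 11->2.5, 11->2.5, 13->4, 14->5, 15->6, 17->7, 20->8, 23->9, 25->10, 32->11
Step 2: Rank sum for X: R1 = 1 + 2.5 + 7 + 8 = 18.5.
Step 3: U_X = R1 - n1(n1+1)/2 = 18.5 - 4*5/2 = 18.5 - 10 = 8.5.
       U_Y = n1*n2 - U_X = 28 - 8.5 = 19.5.
Step 4: Ties are present, so use the tie-corrected normal approximation (with continuity correction) for the p-value.
Step 5: p-value = 0.343605; compare to alpha = 0.1. fail to reject H0.

U_X = 8.5, p = 0.343605, fail to reject H0 at alpha = 0.1.


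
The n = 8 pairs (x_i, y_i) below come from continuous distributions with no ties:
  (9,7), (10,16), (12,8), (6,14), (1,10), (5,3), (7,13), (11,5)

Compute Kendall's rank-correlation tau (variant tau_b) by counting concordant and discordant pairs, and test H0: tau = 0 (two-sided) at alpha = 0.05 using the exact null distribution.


Step 1: Enumerate the 28 unordered pairs (i,j) with i<j and classify each by sign(x_j-x_i) * sign(y_j-y_i).
  (1,2):dx=+1,dy=+9->C; (1,3):dx=+3,dy=+1->C; (1,4):dx=-3,dy=+7->D; (1,5):dx=-8,dy=+3->D
  (1,6):dx=-4,dy=-4->C; (1,7):dx=-2,dy=+6->D; (1,8):dx=+2,dy=-2->D; (2,3):dx=+2,dy=-8->D
  (2,4):dx=-4,dy=-2->C; (2,5):dx=-9,dy=-6->C; (2,6):dx=-5,dy=-13->C; (2,7):dx=-3,dy=-3->C
  (2,8):dx=+1,dy=-11->D; (3,4):dx=-6,dy=+6->D; (3,5):dx=-11,dy=+2->D; (3,6):dx=-7,dy=-5->C
  (3,7):dx=-5,dy=+5->D; (3,8):dx=-1,dy=-3->C; (4,5):dx=-5,dy=-4->C; (4,6):dx=-1,dy=-11->C
  (4,7):dx=+1,dy=-1->D; (4,8):dx=+5,dy=-9->D; (5,6):dx=+4,dy=-7->D; (5,7):dx=+6,dy=+3->C
  (5,8):dx=+10,dy=-5->D; (6,7):dx=+2,dy=+10->C; (6,8):dx=+6,dy=+2->C; (7,8):dx=+4,dy=-8->D
Step 2: C = 14, D = 14, total pairs = 28.
Step 3: tau = (C - D)/(n(n-1)/2) = (14 - 14)/28 = 0.000000.
Step 4: Exact two-sided p-value (enumerate n! = 40320 permutations of y under H0): p = 1.000000.
Step 5: alpha = 0.05. fail to reject H0.

tau_b = 0.0000 (C=14, D=14), p = 1.000000, fail to reject H0.


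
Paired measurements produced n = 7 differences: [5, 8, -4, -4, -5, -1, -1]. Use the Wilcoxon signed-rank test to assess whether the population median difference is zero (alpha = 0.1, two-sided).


Step 1: Drop any zero differences (none here) and take |d_i|.
|d| = [5, 8, 4, 4, 5, 1, 1]
Step 2: Midrank |d_i| (ties get averaged ranks).
ranks: |5|->5.5, |8|->7, |4|->3.5, |4|->3.5, |5|->5.5, |1|->1.5, |1|->1.5
Step 3: Attach original signs; sum ranks with positive sign and with negative sign.
W+ = 5.5 + 7 = 12.5
W- = 3.5 + 3.5 + 5.5 + 1.5 + 1.5 = 15.5
(Check: W+ + W- = 28 should equal n(n+1)/2 = 28.)
Step 4: Test statistic W = min(W+, W-) = 12.5.
Step 5: Ties in |d|, so use the tie-corrected normal approximation.
        E[W] = n(n+1)/4 = 7*8/4 = 14.
        Tie groups: |d|=1 (t=2), |d|=4 (t=2), |d|=5 (t=2); sum(t^3 - t) = 18.
        Var[W] = n(n+1)(2n+1)/24 - sum(t^3-t)/48 = 840/24 - 18/48 = 34.625.
        z = (W - E[W]) / sqrt(Var[W]) = (12.5 - 14) / 5.8843 = -0.2549.
        Two-sided p = 2*Phi(z) = 0.798788.
Step 6: alpha = 0.1. fail to reject H0.

W+ = 12.5, W- = 15.5, W = min = 12.5, p = 0.798788, fail to reject H0.


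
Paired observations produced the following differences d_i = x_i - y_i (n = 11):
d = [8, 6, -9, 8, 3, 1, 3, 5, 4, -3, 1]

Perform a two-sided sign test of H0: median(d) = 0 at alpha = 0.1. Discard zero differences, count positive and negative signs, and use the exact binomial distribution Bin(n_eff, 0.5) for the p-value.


Step 1: Discard zero differences. Original n = 11; n_eff = number of nonzero differences = 11.
Nonzero differences (with sign): +8, +6, -9, +8, +3, +1, +3, +5, +4, -3, +1
Step 2: Count signs: positive = 9, negative = 2.
Step 3: Under H0: P(positive) = 0.5, so the number of positives S ~ Bin(11, 0.5).
Step 4: Two-sided exact p-value = sum of Bin(11,0.5) probabilities at or below the observed probability = 0.065430.
Step 5: alpha = 0.1. reject H0.

n_eff = 11, pos = 9, neg = 2, p = 0.065430, reject H0.


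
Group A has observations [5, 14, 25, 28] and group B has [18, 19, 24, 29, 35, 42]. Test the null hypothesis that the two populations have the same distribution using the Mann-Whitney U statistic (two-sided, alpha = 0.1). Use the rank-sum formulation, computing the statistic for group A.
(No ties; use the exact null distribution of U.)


Step 1: Combine and sort all 10 observations; assign midranks.
sorted (value, group): (5,X), (14,X), (18,Y), (19,Y), (24,Y), (25,X), (28,X), (29,Y), (35,Y), (42,Y)
ranks: 5->1, 14->2, 18->3, 19->4, 24->5, 25->6, 28->7, 29->8, 35->9, 42->10
Step 2: Rank sum for X: R1 = 1 + 2 + 6 + 7 = 16.
Step 3: U_X = R1 - n1(n1+1)/2 = 16 - 4*5/2 = 16 - 10 = 6.
       U_Y = n1*n2 - U_X = 24 - 6 = 18.
Step 4: No ties, so the exact null distribution of U (based on enumerating the C(10,4) = 210 equally likely rank assignments) gives the two-sided p-value.
Step 5: p-value = 0.257143; compare to alpha = 0.1. fail to reject H0.

U_X = 6, p = 0.257143, fail to reject H0 at alpha = 0.1.


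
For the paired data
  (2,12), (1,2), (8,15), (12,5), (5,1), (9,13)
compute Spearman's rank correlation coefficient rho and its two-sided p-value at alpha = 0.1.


Step 1: Rank x and y separately (midranks; no ties here).
rank(x): 2->2, 1->1, 8->4, 12->6, 5->3, 9->5
rank(y): 12->4, 2->2, 15->6, 5->3, 1->1, 13->5
Step 2: d_i = R_x(i) - R_y(i); compute d_i^2.
  (2-4)^2=4, (1-2)^2=1, (4-6)^2=4, (6-3)^2=9, (3-1)^2=4, (5-5)^2=0
sum(d^2) = 22.
Step 3: rho = 1 - 6*22 / (6*(6^2 - 1)) = 1 - 132/210 = 0.371429.
Step 4: Under H0, t = rho * sqrt((n-2)/(1-rho^2)) = 0.8001 ~ t(4).
Step 5: Two-sided p-value from the t-distribution with 4 df = 0.468478.
Step 6: alpha = 0.1. fail to reject H0.

rho = 0.3714, p = 0.468478, fail to reject H0 at alpha = 0.1.


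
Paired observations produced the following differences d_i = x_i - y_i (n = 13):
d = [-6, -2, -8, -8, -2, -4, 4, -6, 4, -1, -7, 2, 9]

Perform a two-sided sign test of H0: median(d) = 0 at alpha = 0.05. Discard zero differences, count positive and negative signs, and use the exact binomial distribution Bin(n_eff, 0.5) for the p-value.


Step 1: Discard zero differences. Original n = 13; n_eff = number of nonzero differences = 13.
Nonzero differences (with sign): -6, -2, -8, -8, -2, -4, +4, -6, +4, -1, -7, +2, +9
Step 2: Count signs: positive = 4, negative = 9.
Step 3: Under H0: P(positive) = 0.5, so the number of positives S ~ Bin(13, 0.5).
Step 4: Two-sided exact p-value = sum of Bin(13,0.5) probabilities at or below the observed probability = 0.266846.
Step 5: alpha = 0.05. fail to reject H0.

n_eff = 13, pos = 4, neg = 9, p = 0.266846, fail to reject H0.
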